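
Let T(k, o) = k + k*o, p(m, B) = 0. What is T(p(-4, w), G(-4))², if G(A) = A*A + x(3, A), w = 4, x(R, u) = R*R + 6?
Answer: 0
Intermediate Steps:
x(R, u) = 6 + R² (x(R, u) = R² + 6 = 6 + R²)
G(A) = 15 + A² (G(A) = A*A + (6 + 3²) = A² + (6 + 9) = A² + 15 = 15 + A²)
T(p(-4, w), G(-4))² = (0*(1 + (15 + (-4)²)))² = (0*(1 + (15 + 16)))² = (0*(1 + 31))² = (0*32)² = 0² = 0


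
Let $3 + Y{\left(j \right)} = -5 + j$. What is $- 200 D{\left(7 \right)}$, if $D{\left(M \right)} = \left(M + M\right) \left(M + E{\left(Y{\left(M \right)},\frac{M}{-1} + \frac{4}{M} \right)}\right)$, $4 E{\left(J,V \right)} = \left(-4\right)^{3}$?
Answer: $25200$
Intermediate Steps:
$Y{\left(j \right)} = -8 + j$ ($Y{\left(j \right)} = -3 + \left(-5 + j\right) = -8 + j$)
$E{\left(J,V \right)} = -16$ ($E{\left(J,V \right)} = \frac{\left(-4\right)^{3}}{4} = \frac{1}{4} \left(-64\right) = -16$)
$D{\left(M \right)} = 2 M \left(-16 + M\right)$ ($D{\left(M \right)} = \left(M + M\right) \left(M - 16\right) = 2 M \left(-16 + M\right)$)
$- 200 D{\left(7 \right)} = - 200 \cdot 2 \cdot 7 \left(-16 + 7\right) = - 200 \cdot 2 \cdot 7 \left(-9\right) = \left(-200\right) \left(-126\right) = 25200$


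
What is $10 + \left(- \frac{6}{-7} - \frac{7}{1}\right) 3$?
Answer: $- \frac{59}{7} \approx -8.4286$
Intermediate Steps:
$10 + \left(- \frac{6}{-7} - \frac{7}{1}\right) 3 = 10 + \left(\left(-6\right) \left(- \frac{1}{7}\right) - 7\right) 3 = 10 + \left(\frac{6}{7} - 7\right) 3 = 10 - \frac{129}{7} = - \frac{59}{7}$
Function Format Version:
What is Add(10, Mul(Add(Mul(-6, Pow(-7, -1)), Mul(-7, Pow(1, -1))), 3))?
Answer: Rational(-59, 7) ≈ -8.4286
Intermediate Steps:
Add(10, Mul(Add(Mul(-6, Pow(-7, -1)), Mul(-7, Pow(1, -1))), 3)) = Add(10, Mul(Add(Mul(-6, Rational(-1, 7)), Mul(-7, 1)), 3)) = Add(10, Mul(Add(Rational(6, 7), -7), 3)) = Add(10, Mul(Rational(-43, 7), 3)) = Add(10, Rational(-129, 7)) = Rational(-59, 7)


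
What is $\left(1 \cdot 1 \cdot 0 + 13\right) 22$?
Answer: $286$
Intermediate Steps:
$\left(1 \cdot 1 \cdot 0 + 13\right) 22 = \left(1 \cdot 0 + 13\right) 22 = \left(0 + 13\right) 22 = 13 \cdot 22 = 286$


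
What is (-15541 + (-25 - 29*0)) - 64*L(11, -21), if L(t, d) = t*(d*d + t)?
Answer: -333774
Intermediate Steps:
L(t, d) = t*(t + d²) (L(t, d) = t*(d² + t) = t*(t + d²))
(-15541 + (-25 - 29*0)) - 64*L(11, -21) = (-15541 + (-25 - 29*0)) - 704*(11 + (-21)²) = (-15541 + (-25 + 0)) - 704*(11 + 441) = (-15541 - 25) - 704*452 = -15566 - 64*4972 = -15566 - 318208 = -333774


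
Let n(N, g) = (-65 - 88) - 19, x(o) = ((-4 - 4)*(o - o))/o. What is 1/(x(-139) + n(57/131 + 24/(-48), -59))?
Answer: -1/172 ≈ -0.0058140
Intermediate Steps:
x(o) = 0 (x(o) = (-8*0)/o = 0/o = 0)
n(N, g) = -172 (n(N, g) = -153 - 19 = -172)
1/(x(-139) + n(57/131 + 24/(-48), -59)) = 1/(0 - 172) = 1/(-172) = -1/172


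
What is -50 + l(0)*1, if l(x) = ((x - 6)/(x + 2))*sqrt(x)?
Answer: -50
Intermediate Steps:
l(x) = sqrt(x)*(-6 + x)/(2 + x) (l(x) = ((-6 + x)/(2 + x))*sqrt(x) = sqrt(x)*(-6 + x)/(2 + x))
-50 + l(0)*1 = -50 + (sqrt(0)*(-6 + 0)/(2 + 0))*1 = -50 + (0*(-6)/2)*1 = -50 + (0*(1/2)*(-6))*1 = -50 + 0*1 = -50 + 0 = -50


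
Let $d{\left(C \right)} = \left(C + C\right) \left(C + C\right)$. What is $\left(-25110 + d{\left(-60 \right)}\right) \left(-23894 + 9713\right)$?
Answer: $151878510$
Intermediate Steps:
$d{\left(C \right)} = 4 C^{2}$ ($d{\left(C \right)} = 2 C 2 C = 4 C^{2}$)
$\left(-25110 + d{\left(-60 \right)}\right) \left(-23894 + 9713\right) = \left(-25110 + 4 \left(-60\right)^{2}\right) \left(-23894 + 9713\right) = \left(-25110 + 4 \cdot 3600\right) \left(-14181\right) = \left(-25110 + 14400\right) \left(-14181\right) = \left(-10710\right) \left(-14181\right) = 151878510$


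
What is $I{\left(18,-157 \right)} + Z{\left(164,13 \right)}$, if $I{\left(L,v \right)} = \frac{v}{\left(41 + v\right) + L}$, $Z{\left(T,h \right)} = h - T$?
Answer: $- \frac{14641}{98} \approx -149.4$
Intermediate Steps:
$I{\left(L,v \right)} = \frac{v}{41 + L + v}$
$I{\left(18,-157 \right)} + Z{\left(164,13 \right)} = - \frac{157}{41 + 18 - 157} + \left(13 - 164\right) = - \frac{157}{-98} + \left(13 - 164\right) = \left(-157\right) \left(- \frac{1}{98}\right) - 151 = \frac{157}{98} - 151 = - \frac{14641}{98}$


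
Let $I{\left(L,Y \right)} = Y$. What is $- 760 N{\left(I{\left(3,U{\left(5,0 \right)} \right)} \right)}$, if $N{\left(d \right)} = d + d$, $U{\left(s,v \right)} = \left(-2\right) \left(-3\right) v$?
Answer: $0$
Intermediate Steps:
$U{\left(s,v \right)} = 6 v$
$N{\left(d \right)} = 2 d$
$- 760 N{\left(I{\left(3,U{\left(5,0 \right)} \right)} \right)} = - 760 \cdot 2 \cdot 6 \cdot 0 = - 760 \cdot 2 \cdot 0 = \left(-760\right) 0 = 0$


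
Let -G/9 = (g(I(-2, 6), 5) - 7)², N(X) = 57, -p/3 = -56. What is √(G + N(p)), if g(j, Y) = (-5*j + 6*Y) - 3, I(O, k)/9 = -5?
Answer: 2*I*√135042 ≈ 734.96*I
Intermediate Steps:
p = 168 (p = -3*(-56) = 168)
I(O, k) = -45 (I(O, k) = 9*(-5) = -45)
g(j, Y) = -3 - 5*j + 6*Y
G = -540225 (G = -9*((-3 - 5*(-45) + 6*5) - 7)² = -9*((-3 + 225 + 30) - 7)² = -9*(252 - 7)² = -9*245² = -9*60025 = -540225)
√(G + N(p)) = √(-540225 + 57) = √(-540168) = 2*I*√135042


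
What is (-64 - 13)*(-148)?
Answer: 11396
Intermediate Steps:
(-64 - 13)*(-148) = -77*(-148) = 11396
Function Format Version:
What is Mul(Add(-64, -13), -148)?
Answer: 11396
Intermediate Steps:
Mul(Add(-64, -13), -148) = Mul(-77, -148) = 11396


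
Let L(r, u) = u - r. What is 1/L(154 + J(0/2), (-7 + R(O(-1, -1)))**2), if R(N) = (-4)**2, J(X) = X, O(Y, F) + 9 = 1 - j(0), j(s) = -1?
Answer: -1/73 ≈ -0.013699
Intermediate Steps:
O(Y, F) = -7 (O(Y, F) = -9 + (1 - 1*(-1)) = -9 + (1 + 1) = -9 + 2 = -7)
R(N) = 16
1/L(154 + J(0/2), (-7 + R(O(-1, -1)))**2) = 1/((-7 + 16)**2 - (154 + 0/2)) = 1/(9**2 - (154 + 0*(1/2))) = 1/(81 - (154 + 0)) = 1/(81 - 1*154) = 1/(81 - 154) = 1/(-73) = -1/73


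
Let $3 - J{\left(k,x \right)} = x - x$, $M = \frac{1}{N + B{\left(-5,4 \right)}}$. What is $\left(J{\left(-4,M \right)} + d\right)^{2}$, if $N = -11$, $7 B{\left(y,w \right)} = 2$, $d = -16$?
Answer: $169$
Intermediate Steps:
$B{\left(y,w \right)} = \frac{2}{7}$ ($B{\left(y,w \right)} = \frac{1}{7} \cdot 2 = \frac{2}{7}$)
$M = - \frac{7}{75}$ ($M = \frac{1}{-11 + \frac{2}{7}} = \frac{1}{- \frac{75}{7}} = - \frac{7}{75} \approx -0.093333$)
$J{\left(k,x \right)} = 3$ ($J{\left(k,x \right)} = 3 - \left(x - x\right) = 3 - 0 = 3 + 0 = 3$)
$\left(J{\left(-4,M \right)} + d\right)^{2} = \left(3 - 16\right)^{2} = \left(-13\right)^{2} = 169$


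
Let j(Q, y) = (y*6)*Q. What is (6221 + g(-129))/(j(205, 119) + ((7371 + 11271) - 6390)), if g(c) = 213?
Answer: 3217/79311 ≈ 0.040562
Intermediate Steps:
j(Q, y) = 6*Q*y (j(Q, y) = (6*y)*Q = 6*Q*y)
(6221 + g(-129))/(j(205, 119) + ((7371 + 11271) - 6390)) = (6221 + 213)/(6*205*119 + ((7371 + 11271) - 6390)) = 6434/(146370 + (18642 - 6390)) = 6434/(146370 + 12252) = 6434/158622 = 6434*(1/158622) = 3217/79311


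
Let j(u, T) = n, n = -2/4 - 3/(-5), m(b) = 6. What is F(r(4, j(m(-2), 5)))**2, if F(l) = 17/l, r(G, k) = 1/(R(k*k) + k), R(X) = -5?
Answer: 693889/100 ≈ 6938.9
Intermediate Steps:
n = 1/10 (n = -2*1/4 - 3*(-1/5) = -1/2 + 3/5 = 1/10 ≈ 0.10000)
j(u, T) = 1/10
r(G, k) = 1/(-5 + k)
F(r(4, j(m(-2), 5)))**2 = (17/(1/(-5 + 1/10)))**2 = (17/(1/(-49/10)))**2 = (17/(-10/49))**2 = (17*(-49/10))**2 = (-833/10)**2 = 693889/100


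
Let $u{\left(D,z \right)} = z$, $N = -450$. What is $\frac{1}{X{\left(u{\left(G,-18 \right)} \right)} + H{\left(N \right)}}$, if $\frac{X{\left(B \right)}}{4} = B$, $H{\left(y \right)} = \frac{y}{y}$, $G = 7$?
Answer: $- \frac{1}{71} \approx -0.014085$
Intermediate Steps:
$H{\left(y \right)} = 1$
$X{\left(B \right)} = 4 B$
$\frac{1}{X{\left(u{\left(G,-18 \right)} \right)} + H{\left(N \right)}} = \frac{1}{4 \left(-18\right) + 1} = \frac{1}{-72 + 1} = \frac{1}{-71} = - \frac{1}{71}$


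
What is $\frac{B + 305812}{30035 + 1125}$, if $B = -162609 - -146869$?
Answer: $\frac{36259}{3895} \approx 9.3091$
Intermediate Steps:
$B = -15740$ ($B = -162609 + 146869 = -15740$)
$\frac{B + 305812}{30035 + 1125} = \frac{-15740 + 305812}{30035 + 1125} = \frac{290072}{31160} = 290072 \cdot \frac{1}{31160} = \frac{36259}{3895}$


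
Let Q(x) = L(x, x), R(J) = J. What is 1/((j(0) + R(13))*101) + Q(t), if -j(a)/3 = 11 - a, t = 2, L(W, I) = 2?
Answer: 4039/2020 ≈ 1.9995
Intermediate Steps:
Q(x) = 2
j(a) = -33 + 3*a (j(a) = -3*(11 - a) = -33 + 3*a)
1/((j(0) + R(13))*101) + Q(t) = 1/(((-33 + 3*0) + 13)*101) + 2 = (1/101)/((-33 + 0) + 13) + 2 = (1/101)/(-33 + 13) + 2 = (1/101)/(-20) + 2 = -1/20*1/101 + 2 = -1/2020 + 2 = 4039/2020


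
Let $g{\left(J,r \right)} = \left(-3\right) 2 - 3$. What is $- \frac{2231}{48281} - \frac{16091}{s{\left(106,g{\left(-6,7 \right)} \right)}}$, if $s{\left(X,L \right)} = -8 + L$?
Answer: $\frac{776851644}{820777} \approx 946.48$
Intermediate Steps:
$g{\left(J,r \right)} = -9$ ($g{\left(J,r \right)} = -6 - 3 = -9$)
$- \frac{2231}{48281} - \frac{16091}{s{\left(106,g{\left(-6,7 \right)} \right)}} = - \frac{2231}{48281} - \frac{16091}{-8 - 9} = \left(-2231\right) \frac{1}{48281} - \frac{16091}{-17} = - \frac{2231}{48281} - - \frac{16091}{17} = - \frac{2231}{48281} + \frac{16091}{17} = \frac{776851644}{820777}$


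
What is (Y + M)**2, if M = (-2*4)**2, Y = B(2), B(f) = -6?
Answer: 3364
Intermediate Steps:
Y = -6
M = 64 (M = (-8)**2 = 64)
(Y + M)**2 = (-6 + 64)**2 = 58**2 = 3364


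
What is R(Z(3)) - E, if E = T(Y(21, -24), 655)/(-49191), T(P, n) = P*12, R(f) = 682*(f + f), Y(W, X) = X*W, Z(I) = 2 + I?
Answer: 111825524/16397 ≈ 6819.9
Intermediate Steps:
Y(W, X) = W*X
R(f) = 1364*f (R(f) = 682*(2*f) = 1364*f)
T(P, n) = 12*P
E = 2016/16397 (E = (12*(21*(-24)))/(-49191) = (12*(-504))*(-1/49191) = -6048*(-1/49191) = 2016/16397 ≈ 0.12295)
R(Z(3)) - E = 1364*(2 + 3) - 1*2016/16397 = 1364*5 - 2016/16397 = 6820 - 2016/16397 = 111825524/16397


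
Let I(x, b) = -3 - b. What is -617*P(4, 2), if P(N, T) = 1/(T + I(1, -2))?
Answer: -617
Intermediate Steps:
P(N, T) = 1/(-1 + T) (P(N, T) = 1/(T + (-3 - 1*(-2))) = 1/(T + (-3 + 2)) = 1/(T - 1) = 1/(-1 + T))
-617*P(4, 2) = -617/(-1 + 2) = -617/1 = -617*1 = -617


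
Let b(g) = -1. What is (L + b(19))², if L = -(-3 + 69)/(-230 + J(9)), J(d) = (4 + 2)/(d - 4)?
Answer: 1369/2704 ≈ 0.50629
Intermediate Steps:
J(d) = 6/(-4 + d)
L = 15/52 (L = -(-3 + 69)/(-230 + 6/(-4 + 9)) = -66/(-230 + 6/5) = -66/(-1144/5) = -66*(-5)/1144 = -1*(-15/52) = 15/52 ≈ 0.28846)
(L + b(19))² = (15/52 - 1)² = (-37/52)² = 1369/2704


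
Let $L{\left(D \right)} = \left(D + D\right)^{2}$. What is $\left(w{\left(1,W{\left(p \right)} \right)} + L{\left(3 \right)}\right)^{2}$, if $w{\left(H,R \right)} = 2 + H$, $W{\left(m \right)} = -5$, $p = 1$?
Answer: $1521$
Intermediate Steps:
$L{\left(D \right)} = 4 D^{2}$ ($L{\left(D \right)} = \left(2 D\right)^{2} = 4 D^{2}$)
$\left(w{\left(1,W{\left(p \right)} \right)} + L{\left(3 \right)}\right)^{2} = \left(\left(2 + 1\right) + 4 \cdot 3^{2}\right)^{2} = \left(3 + 4 \cdot 9\right)^{2} = \left(3 + 36\right)^{2} = 39^{2} = 1521$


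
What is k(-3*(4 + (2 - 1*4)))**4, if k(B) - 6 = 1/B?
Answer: 1500625/1296 ≈ 1157.9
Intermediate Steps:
k(B) = 6 + 1/B
k(-3*(4 + (2 - 1*4)))**4 = (6 + 1/(-3*(4 + (2 - 1*4))))**4 = (6 + 1/(-3*(4 + (2 - 4))))**4 = (6 + 1/(-3*(4 - 2)))**4 = (6 + 1/(-3*2))**4 = (6 + 1/(-6))**4 = (6 - 1/6)**4 = (35/6)**4 = 1500625/1296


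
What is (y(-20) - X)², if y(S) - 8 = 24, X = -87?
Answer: 14161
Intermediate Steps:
y(S) = 32 (y(S) = 8 + 24 = 32)
(y(-20) - X)² = (32 - 1*(-87))² = (32 + 87)² = 119² = 14161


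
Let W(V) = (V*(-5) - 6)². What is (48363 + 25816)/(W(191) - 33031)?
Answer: 74179/890490 ≈ 0.083301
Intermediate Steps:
W(V) = (-6 - 5*V)² (W(V) = (-5*V - 6)² = (-6 - 5*V)²)
(48363 + 25816)/(W(191) - 33031) = (48363 + 25816)/((6 + 5*191)² - 33031) = 74179/((6 + 955)² - 33031) = 74179/(961² - 33031) = 74179/(923521 - 33031) = 74179/890490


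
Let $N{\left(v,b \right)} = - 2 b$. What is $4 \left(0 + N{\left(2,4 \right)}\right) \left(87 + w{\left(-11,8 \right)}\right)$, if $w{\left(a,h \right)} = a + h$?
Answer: $-2688$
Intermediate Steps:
$4 \left(0 + N{\left(2,4 \right)}\right) \left(87 + w{\left(-11,8 \right)}\right) = 4 \left(0 - 8\right) \left(87 + \left(-11 + 8\right)\right) = 4 \left(0 - 8\right) \left(87 - 3\right) = 4 \left(-8\right) 84 = \left(-32\right) 84 = -2688$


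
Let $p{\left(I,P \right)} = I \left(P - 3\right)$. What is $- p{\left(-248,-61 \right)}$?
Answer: $-15872$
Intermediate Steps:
$p{\left(I,P \right)} = I \left(-3 + P\right)$
$- p{\left(-248,-61 \right)} = - \left(-248\right) \left(-3 - 61\right) = - \left(-248\right) \left(-64\right) = \left(-1\right) 15872 = -15872$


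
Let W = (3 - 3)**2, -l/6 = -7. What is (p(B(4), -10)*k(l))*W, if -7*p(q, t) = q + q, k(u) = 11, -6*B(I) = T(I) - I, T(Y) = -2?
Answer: 0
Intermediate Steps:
B(I) = 1/3 + I/6 (B(I) = -(-2 - I)/6 = 1/3 + I/6)
l = 42 (l = -6*(-7) = 42)
W = 0 (W = 0**2 = 0)
p(q, t) = -2*q/7 (p(q, t) = -(q + q)/7 = -2*q/7)
(p(B(4), -10)*k(l))*W = (-2*(1/3 + (1/6)*4)/7*11)*0 = (-2*(1/3 + 2/3)/7*11)*0 = (-2/7*1*11)*0 = -2/7*11*0 = -22/7*0 = 0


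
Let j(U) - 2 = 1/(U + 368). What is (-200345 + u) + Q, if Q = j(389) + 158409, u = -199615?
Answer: -182852592/757 ≈ -2.4155e+5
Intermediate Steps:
j(U) = 2 + 1/(368 + U) (j(U) = 2 + 1/(U + 368) = 2 + 1/(368 + U))
Q = 119917128/757 (Q = (737 + 2*389)/(368 + 389) + 158409 = (737 + 778)/757 + 158409 = (1/757)*1515 + 158409 = 1515/757 + 158409 = 119917128/757 ≈ 1.5841e+5)
(-200345 + u) + Q = (-200345 - 199615) + 119917128/757 = -399960 + 119917128/757 = -182852592/757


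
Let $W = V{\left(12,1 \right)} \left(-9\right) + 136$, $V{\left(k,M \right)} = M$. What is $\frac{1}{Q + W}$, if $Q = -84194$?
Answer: $- \frac{1}{84067} \approx -1.1895 \cdot 10^{-5}$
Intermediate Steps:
$W = 127$ ($W = 1 \left(-9\right) + 136 = -9 + 136 = 127$)
$\frac{1}{Q + W} = \frac{1}{-84194 + 127} = \frac{1}{-84067} = - \frac{1}{84067}$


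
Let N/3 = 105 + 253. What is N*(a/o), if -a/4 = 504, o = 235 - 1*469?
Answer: 120288/13 ≈ 9252.9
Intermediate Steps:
o = -234 (o = 235 - 469 = -234)
a = -2016 (a = -4*504 = -2016)
N = 1074 (N = 3*(105 + 253) = 3*358 = 1074)
N*(a/o) = 1074*(-2016/(-234)) = 1074*(-2016*(-1/234)) = 1074*(112/13) = 120288/13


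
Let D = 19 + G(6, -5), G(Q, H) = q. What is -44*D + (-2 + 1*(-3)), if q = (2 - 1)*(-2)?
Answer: -753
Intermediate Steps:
q = -2 (q = 1*(-2) = -2)
G(Q, H) = -2
D = 17 (D = 19 - 2 = 17)
-44*D + (-2 + 1*(-3)) = -44*17 + (-2 + 1*(-3)) = -748 + (-2 - 3) = -748 - 5 = -753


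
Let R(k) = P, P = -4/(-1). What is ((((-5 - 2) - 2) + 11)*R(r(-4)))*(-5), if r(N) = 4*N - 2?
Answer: -40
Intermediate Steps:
r(N) = -2 + 4*N
P = 4 (P = -4*(-1) = 4)
R(k) = 4
((((-5 - 2) - 2) + 11)*R(r(-4)))*(-5) = ((((-5 - 2) - 2) + 11)*4)*(-5) = (((-7 - 2) + 11)*4)*(-5) = ((-9 + 11)*4)*(-5) = (2*4)*(-5) = 8*(-5) = -40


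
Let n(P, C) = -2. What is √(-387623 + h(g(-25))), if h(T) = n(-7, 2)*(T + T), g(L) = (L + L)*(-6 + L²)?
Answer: I*√263823 ≈ 513.64*I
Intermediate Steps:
g(L) = 2*L*(-6 + L²) (g(L) = (2*L)*(-6 + L²) = 2*L*(-6 + L²))
h(T) = -4*T (h(T) = -2*(T + T) = -4*T)
√(-387623 + h(g(-25))) = √(-387623 - 8*(-25)*(-6 + (-25)²)) = √(-387623 - 8*(-25)*(-6 + 625)) = √(-387623 - 8*(-25)*619) = √(-387623 - 4*(-30950)) = √(-387623 + 123800) = √(-263823) = I*√263823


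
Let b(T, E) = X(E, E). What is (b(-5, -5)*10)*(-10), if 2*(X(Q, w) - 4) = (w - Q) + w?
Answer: -150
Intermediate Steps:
X(Q, w) = 4 + w - Q/2 (X(Q, w) = 4 + ((w - Q) + w)/2 = 4 + (-Q + 2*w)/2 = 4 + (w - Q/2) = 4 + w - Q/2)
b(T, E) = 4 + E/2 (b(T, E) = 4 + E - E/2 = 4 + E/2)
(b(-5, -5)*10)*(-10) = ((4 + (1/2)*(-5))*10)*(-10) = ((4 - 5/2)*10)*(-10) = ((3/2)*10)*(-10) = 15*(-10) = -150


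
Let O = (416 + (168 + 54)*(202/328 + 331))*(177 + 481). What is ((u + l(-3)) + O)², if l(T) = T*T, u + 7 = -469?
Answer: 3989165410723514256/1681 ≈ 2.3731e+15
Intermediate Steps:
u = -476 (u = -7 - 469 = -476)
l(T) = T²
O = 1997308663/41 (O = (416 + 222*(202*(1/328) + 331))*658 = (416 + 222*(101/164 + 331))*658 = (416 + 222*(54385/164))*658 = (416 + 6036735/82)*658 = (6070847/82)*658 = 1997308663/41 ≈ 4.8715e+7)
((u + l(-3)) + O)² = ((-476 + (-3)²) + 1997308663/41)² = ((-476 + 9) + 1997308663/41)² = (-467 + 1997308663/41)² = (1997289516/41)² = 3989165410723514256/1681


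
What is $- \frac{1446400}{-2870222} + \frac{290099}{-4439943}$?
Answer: $\frac{121506196157}{277035262551} \approx 0.43859$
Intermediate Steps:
$- \frac{1446400}{-2870222} + \frac{290099}{-4439943} = \left(-1446400\right) \left(- \frac{1}{2870222}\right) + 290099 \left(- \frac{1}{4439943}\right) = \frac{723200}{1435111} - \frac{12613}{193041} = \frac{121506196157}{277035262551}$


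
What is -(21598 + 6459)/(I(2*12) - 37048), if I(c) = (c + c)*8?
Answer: 28057/36664 ≈ 0.76525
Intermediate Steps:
I(c) = 16*c (I(c) = (2*c)*8 = 16*c)
-(21598 + 6459)/(I(2*12) - 37048) = -(21598 + 6459)/(16*(2*12) - 37048) = -28057/(16*24 - 37048) = -28057/(384 - 37048) = -28057/(-36664) = -28057*(-1)/36664 = -1*(-28057/36664) = 28057/36664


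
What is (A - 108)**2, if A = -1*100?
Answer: 43264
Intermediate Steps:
A = -100
(A - 108)**2 = (-100 - 108)**2 = (-208)**2 = 43264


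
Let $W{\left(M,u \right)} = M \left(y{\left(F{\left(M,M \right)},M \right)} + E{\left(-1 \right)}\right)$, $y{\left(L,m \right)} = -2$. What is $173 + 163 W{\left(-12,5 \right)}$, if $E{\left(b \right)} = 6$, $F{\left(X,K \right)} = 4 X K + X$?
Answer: $-7651$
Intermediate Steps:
$F{\left(X,K \right)} = X + 4 K X$ ($F{\left(X,K \right)} = 4 K X + X = X + 4 K X$)
$W{\left(M,u \right)} = 4 M$ ($W{\left(M,u \right)} = M \left(-2 + 6\right) = M 4 = 4 M$)
$173 + 163 W{\left(-12,5 \right)} = 173 + 163 \cdot 4 \left(-12\right) = 173 + 163 \left(-48\right) = 173 - 7824 = -7651$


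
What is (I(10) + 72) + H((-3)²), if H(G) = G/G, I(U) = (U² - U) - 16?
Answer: 147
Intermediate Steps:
I(U) = -16 + U² - U
H(G) = 1
(I(10) + 72) + H((-3)²) = ((-16 + 10² - 1*10) + 72) + 1 = ((-16 + 100 - 10) + 72) + 1 = (74 + 72) + 1 = 146 + 1 = 147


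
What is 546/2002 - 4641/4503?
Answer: -12514/16511 ≈ -0.75792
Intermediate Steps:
546/2002 - 4641/4503 = 546*(1/2002) - 4641*1/4503 = 3/11 - 1547/1501 = -12514/16511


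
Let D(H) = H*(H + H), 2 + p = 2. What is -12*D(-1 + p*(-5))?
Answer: -24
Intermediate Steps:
p = 0 (p = -2 + 2 = 0)
D(H) = 2*H**2 (D(H) = H*(2*H) = 2*H**2)
-12*D(-1 + p*(-5)) = -24*(-1 + 0*(-5))**2 = -24*(-1 + 0)**2 = -24*(-1)**2 = -24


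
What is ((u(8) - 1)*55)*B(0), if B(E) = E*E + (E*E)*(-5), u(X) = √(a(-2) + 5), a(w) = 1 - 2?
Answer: 0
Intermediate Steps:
a(w) = -1
u(X) = 2 (u(X) = √(-1 + 5) = √4 = 2)
B(E) = -4*E² (B(E) = E² + E²*(-5) = E² - 5*E² = -4*E²)
((u(8) - 1)*55)*B(0) = ((2 - 1)*55)*(-4*0²) = (1*55)*(-4*0) = 55*0 = 0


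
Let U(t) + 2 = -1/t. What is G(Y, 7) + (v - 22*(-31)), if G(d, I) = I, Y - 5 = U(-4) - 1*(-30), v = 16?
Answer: 705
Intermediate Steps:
U(t) = -2 - 1/t
Y = 133/4 (Y = 5 + ((-2 - 1/(-4)) - 1*(-30)) = 5 + ((-2 - 1*(-¼)) + 30) = 5 + ((-2 + ¼) + 30) = 5 + (-7/4 + 30) = 5 + 113/4 = 133/4 ≈ 33.250)
G(Y, 7) + (v - 22*(-31)) = 7 + (16 - 22*(-31)) = 7 + (16 + 682) = 7 + 698 = 705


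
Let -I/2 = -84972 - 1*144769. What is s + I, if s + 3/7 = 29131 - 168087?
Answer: 2243679/7 ≈ 3.2053e+5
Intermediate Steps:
I = 459482 (I = -2*(-84972 - 1*144769) = -2*(-84972 - 144769) = -2*(-229741) = 459482)
s = -972695/7 (s = -3/7 + (29131 - 168087) = -3/7 - 138956 = -972695/7 ≈ -1.3896e+5)
s + I = -972695/7 + 459482 = 2243679/7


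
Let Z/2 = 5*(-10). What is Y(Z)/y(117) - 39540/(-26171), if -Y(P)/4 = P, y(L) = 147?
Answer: 16280780/3847137 ≈ 4.2319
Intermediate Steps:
Z = -100 (Z = 2*(5*(-10)) = 2*(-50) = -100)
Y(P) = -4*P
Y(Z)/y(117) - 39540/(-26171) = -4*(-100)/147 - 39540/(-26171) = 400*(1/147) - 39540*(-1/26171) = 400/147 + 39540/26171 = 16280780/3847137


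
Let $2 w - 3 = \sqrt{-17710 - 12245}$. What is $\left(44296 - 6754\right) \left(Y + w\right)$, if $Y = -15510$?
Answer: $-582220107 + 18771 i \sqrt{29955} \approx -5.8222 \cdot 10^{8} + 3.2488 \cdot 10^{6} i$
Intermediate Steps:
$w = \frac{3}{2} + \frac{i \sqrt{29955}}{2}$ ($w = \frac{3}{2} + \frac{\sqrt{-17710 - 12245}}{2} = \frac{3}{2} + \frac{\sqrt{-29955}}{2} = \frac{3}{2} + \frac{i \sqrt{29955}}{2} \approx 1.5 + 86.538 i$)
$\left(44296 - 6754\right) \left(Y + w\right) = \left(44296 - 6754\right) \left(-15510 + \left(\frac{3}{2} + \frac{i \sqrt{29955}}{2}\right)\right) = 37542 \left(- \frac{31017}{2} + \frac{i \sqrt{29955}}{2}\right) = -582220107 + 18771 i \sqrt{29955}$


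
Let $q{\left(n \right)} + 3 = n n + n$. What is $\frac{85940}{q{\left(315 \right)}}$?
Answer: $\frac{85940}{99537} \approx 0.8634$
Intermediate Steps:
$q{\left(n \right)} = -3 + n + n^{2}$ ($q{\left(n \right)} = -3 + \left(n n + n\right) = -3 + \left(n^{2} + n\right) = -3 + \left(n + n^{2}\right) = -3 + n + n^{2}$)
$\frac{85940}{q{\left(315 \right)}} = \frac{85940}{-3 + 315 + 315^{2}} = \frac{85940}{-3 + 315 + 99225} = \frac{85940}{99537}$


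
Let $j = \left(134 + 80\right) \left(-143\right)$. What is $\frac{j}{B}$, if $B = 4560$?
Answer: $- \frac{15301}{2280} \approx -6.711$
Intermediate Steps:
$j = -30602$ ($j = 214 \left(-143\right) = -30602$)
$\frac{j}{B} = - \frac{30602}{4560} = \left(-30602\right) \frac{1}{4560} = - \frac{15301}{2280}$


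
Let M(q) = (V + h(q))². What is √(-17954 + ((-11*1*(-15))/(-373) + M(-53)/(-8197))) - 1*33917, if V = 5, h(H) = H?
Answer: -33917 + I*√167844167266542851/3057481 ≈ -33917.0 + 134.0*I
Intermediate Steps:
M(q) = (5 + q)²
√(-17954 + ((-11*1*(-15))/(-373) + M(-53)/(-8197))) - 1*33917 = √(-17954 + ((-11*1*(-15))/(-373) + (5 - 53)²/(-8197))) - 1*33917 = √(-17954 + (-11*(-15)*(-1/373) + (-48)²*(-1/8197))) - 33917 = √(-17954 + (165*(-1/373) + 2304*(-1/8197))) - 33917 = √(-17954 + (-165/373 - 2304/8197)) - 33917 = √(-17954 - 2211897/3057481) - 33917 = √(-54896225771/3057481) - 33917 = I*√167844167266542851/3057481 - 33917 = -33917 + I*√167844167266542851/3057481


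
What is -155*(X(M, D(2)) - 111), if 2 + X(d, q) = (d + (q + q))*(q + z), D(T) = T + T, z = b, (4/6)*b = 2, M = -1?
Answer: 9920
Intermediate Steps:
b = 3 (b = (3/2)*2 = 3)
z = 3
D(T) = 2*T
X(d, q) = -2 + (3 + q)*(d + 2*q) (X(d, q) = -2 + (d + (q + q))*(q + 3) = -2 + (d + 2*q)*(3 + q) = -2 + (3 + q)*(d + 2*q))
-155*(X(M, D(2)) - 111) = -155*((-2 + 2*(2*2)² + 3*(-1) + 6*(2*2) - 2*2) - 111) = -155*((-2 + 2*4² - 3 + 6*4 - 1*4) - 111) = -155*((-2 + 2*16 - 3 + 24 - 4) - 111) = -155*((-2 + 32 - 3 + 24 - 4) - 111) = -155*(47 - 111) = -155*(-64) = 9920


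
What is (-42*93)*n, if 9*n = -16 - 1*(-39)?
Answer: -9982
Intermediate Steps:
n = 23/9 (n = (-16 - 1*(-39))/9 = (-16 + 39)/9 = (⅑)*23 = 23/9 ≈ 2.5556)
(-42*93)*n = -42*93*(23/9) = -3906*23/9 = -9982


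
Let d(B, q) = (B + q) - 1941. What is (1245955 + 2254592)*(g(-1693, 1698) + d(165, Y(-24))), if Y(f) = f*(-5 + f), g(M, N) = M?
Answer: -9707016831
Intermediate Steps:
d(B, q) = -1941 + B + q
(1245955 + 2254592)*(g(-1693, 1698) + d(165, Y(-24))) = (1245955 + 2254592)*(-1693 + (-1941 + 165 - 24*(-5 - 24))) = 3500547*(-1693 + (-1941 + 165 - 24*(-29))) = 3500547*(-1693 + (-1941 + 165 + 696)) = 3500547*(-1693 - 1080) = 3500547*(-2773) = -9707016831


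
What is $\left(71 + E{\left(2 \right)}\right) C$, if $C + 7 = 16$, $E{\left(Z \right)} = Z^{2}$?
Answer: $675$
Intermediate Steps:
$C = 9$ ($C = -7 + 16 = 9$)
$\left(71 + E{\left(2 \right)}\right) C = \left(71 + 2^{2}\right) 9 = \left(71 + 4\right) 9 = 75 \cdot 9 = 675$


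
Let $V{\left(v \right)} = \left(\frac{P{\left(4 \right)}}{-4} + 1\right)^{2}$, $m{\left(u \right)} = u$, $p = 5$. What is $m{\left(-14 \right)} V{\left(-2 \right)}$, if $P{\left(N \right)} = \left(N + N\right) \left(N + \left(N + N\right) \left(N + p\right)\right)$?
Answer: $-319214$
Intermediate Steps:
$P{\left(N \right)} = 2 N \left(N + 2 N \left(5 + N\right)\right)$ ($P{\left(N \right)} = \left(N + N\right) \left(N + \left(N + N\right) \left(N + 5\right)\right) = 2 N \left(N + 2 N \left(5 + N\right)\right)$)
$V{\left(v \right)} = 22801$ ($V{\left(v \right)} = \left(\frac{4^{2} \left(22 + 4 \cdot 4\right)}{-4} + 1\right)^{2} = \left(16 \left(22 + 16\right) \left(- \frac{1}{4}\right) + 1\right)^{2} = \left(16 \cdot 38 \left(- \frac{1}{4}\right) + 1\right)^{2} = \left(608 \left(- \frac{1}{4}\right) + 1\right)^{2} = \left(-152 + 1\right)^{2} = \left(-151\right)^{2} = 22801$)
$m{\left(-14 \right)} V{\left(-2 \right)} = \left(-14\right) 22801 = -319214$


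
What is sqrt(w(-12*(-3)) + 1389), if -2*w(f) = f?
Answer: sqrt(1371) ≈ 37.027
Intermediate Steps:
w(f) = -f/2
sqrt(w(-12*(-3)) + 1389) = sqrt(-(-6)*(-3) + 1389) = sqrt(-1/2*36 + 1389) = sqrt(-18 + 1389) = sqrt(1371)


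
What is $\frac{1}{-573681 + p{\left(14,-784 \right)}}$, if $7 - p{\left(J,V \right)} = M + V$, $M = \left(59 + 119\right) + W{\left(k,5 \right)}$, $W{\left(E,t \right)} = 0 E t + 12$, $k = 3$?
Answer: $- \frac{1}{573080} \approx -1.745 \cdot 10^{-6}$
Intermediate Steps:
$W{\left(E,t \right)} = 12$ ($W{\left(E,t \right)} = 0 t + 12 = 0 + 12 = 12$)
$M = 190$ ($M = \left(59 + 119\right) + 12 = 178 + 12 = 190$)
$p{\left(J,V \right)} = -183 - V$ ($p{\left(J,V \right)} = 7 - \left(190 + V\right) = -183 - V$)
$\frac{1}{-573681 + p{\left(14,-784 \right)}} = \frac{1}{-573681 - -601} = \frac{1}{-573681 + \left(-183 + 784\right)} = \frac{1}{-573681 + 601} = \frac{1}{-573080} = - \frac{1}{573080}$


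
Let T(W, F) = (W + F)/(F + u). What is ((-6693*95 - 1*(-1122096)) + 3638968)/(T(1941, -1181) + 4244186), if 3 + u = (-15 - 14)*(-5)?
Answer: 4286112931/4409708494 ≈ 0.97197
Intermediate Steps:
u = 142 (u = -3 + (-15 - 14)*(-5) = -3 - 29*(-5) = -3 + 145 = 142)
T(W, F) = (F + W)/(142 + F) (T(W, F) = (W + F)/(F + 142) = (F + W)/(142 + F))
((-6693*95 - 1*(-1122096)) + 3638968)/(T(1941, -1181) + 4244186) = ((-6693*95 - 1*(-1122096)) + 3638968)/((-1181 + 1941)/(142 - 1181) + 4244186) = ((-635835 + 1122096) + 3638968)/(760/(-1039) + 4244186) = (486261 + 3638968)/(-1/1039*760 + 4244186) = 4125229/(-760/1039 + 4244186) = 4125229/(4409708494/1039) = 4125229*(1039/4409708494) = 4286112931/4409708494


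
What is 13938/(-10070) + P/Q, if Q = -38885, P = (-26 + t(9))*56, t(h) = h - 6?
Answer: -7557271/5593885 ≈ -1.3510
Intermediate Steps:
t(h) = -6 + h
P = -1288 (P = (-26 + (-6 + 9))*56 = (-26 + 3)*56 = -23*56 = -1288)
13938/(-10070) + P/Q = 13938/(-10070) - 1288/(-38885) = 13938*(-1/10070) - 1288*(-1/38885) = -6969/5035 + 184/5555 = -7557271/5593885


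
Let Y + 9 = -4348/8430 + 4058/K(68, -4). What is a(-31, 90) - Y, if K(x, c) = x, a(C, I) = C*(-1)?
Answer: -2745919/143310 ≈ -19.161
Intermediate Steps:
a(C, I) = -C
Y = 7188529/143310 (Y = -9 + (-4348/8430 + 4058/68) = -9 + (-4348*1/8430 + 4058*(1/68)) = -9 + (-2174/4215 + 2029/34) = -9 + 8478319/143310 = 7188529/143310 ≈ 50.161)
a(-31, 90) - Y = -1*(-31) - 1*7188529/143310 = 31 - 7188529/143310 = -2745919/143310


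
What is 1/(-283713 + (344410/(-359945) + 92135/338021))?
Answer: -24333793769/6903830282440304 ≈ -3.5247e-6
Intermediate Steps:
1/(-283713 + (344410/(-359945) + 92135/338021)) = 1/(-283713 + (344410*(-1/359945) + 92135*(1/338021))) = 1/(-283713 + (-68882/71989 + 92135/338021)) = 1/(-283713 - 16650856007/24333793769) = 1/(-6903830282440304/24333793769) = -24333793769/6903830282440304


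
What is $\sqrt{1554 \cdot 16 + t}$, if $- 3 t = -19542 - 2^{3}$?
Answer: $\frac{\sqrt{282426}}{3} \approx 177.15$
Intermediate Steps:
$t = \frac{19550}{3}$ ($t = - \frac{-19542 - 2^{3}}{3} = - \frac{-19542 - 8}{3} = \left(- \frac{1}{3}\right) \left(-19550\right) = \frac{19550}{3} \approx 6516.7$)
$\sqrt{1554 \cdot 16 + t} = \sqrt{1554 \cdot 16 + \frac{19550}{3}} = \sqrt{24864 + \frac{19550}{3}} = \sqrt{\frac{94142}{3}} = \frac{\sqrt{282426}}{3}$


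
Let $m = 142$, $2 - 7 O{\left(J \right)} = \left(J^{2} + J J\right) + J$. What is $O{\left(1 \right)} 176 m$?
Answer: $- \frac{24992}{7} \approx -3570.3$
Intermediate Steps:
$O{\left(J \right)} = \frac{2}{7} - \frac{2 J^{2}}{7} - \frac{J}{7}$ ($O{\left(J \right)} = \frac{2}{7} - \frac{\left(J^{2} + J J\right) + J}{7} = \frac{2}{7} - \frac{\left(J^{2} + J^{2}\right) + J}{7} = \frac{2}{7} - \frac{2 J^{2} + J}{7} = \frac{2}{7} - \frac{J + 2 J^{2}}{7} = \frac{2}{7} - \left(\frac{J}{7} + \frac{2 J^{2}}{7}\right) = \frac{2}{7} - \frac{2 J^{2}}{7} - \frac{J}{7}$)
$O{\left(1 \right)} 176 m = \left(\frac{2}{7} - \frac{2 \cdot 1^{2}}{7} - \frac{1}{7}\right) 176 \cdot 142 = \left(\frac{2}{7} - \frac{2}{7} - \frac{1}{7}\right) 176 \cdot 142 = \left(- \frac{1}{7}\right) 176 \cdot 142 = \left(- \frac{176}{7}\right) 142 = - \frac{24992}{7}$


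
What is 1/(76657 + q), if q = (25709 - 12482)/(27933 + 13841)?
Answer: 41774/3202282745 ≈ 1.3045e-5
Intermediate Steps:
q = 13227/41774 ≈ 0.31663
1/(76657 + q) = 1/(76657 + 13227/41774) = 1/(3202282745/41774) = 41774/3202282745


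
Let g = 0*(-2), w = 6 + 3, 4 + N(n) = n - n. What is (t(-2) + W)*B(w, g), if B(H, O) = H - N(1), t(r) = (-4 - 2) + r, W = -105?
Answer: -1469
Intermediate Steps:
N(n) = -4 (N(n) = -4 + (n - n) = -4 + 0 = -4)
t(r) = -6 + r
w = 9
g = 0
B(H, O) = 4 + H (B(H, O) = H - 1*(-4) = H + 4 = 4 + H)
(t(-2) + W)*B(w, g) = ((-6 - 2) - 105)*(4 + 9) = (-8 - 105)*13 = -113*13 = -1469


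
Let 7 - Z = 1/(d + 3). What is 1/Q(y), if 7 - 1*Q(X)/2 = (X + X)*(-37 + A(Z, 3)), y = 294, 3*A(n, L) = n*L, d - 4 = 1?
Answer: 1/35441 ≈ 2.8216e-5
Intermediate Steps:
d = 5 (d = 4 + 1 = 5)
Z = 55/8 (Z = 7 - 1/(5 + 3) = 7 - 1/8 = 55/8 ≈ 6.8750)
A(n, L) = L*n/3 (A(n, L) = (n*L)/3 = (L*n)/3 = L*n/3)
Q(X) = 14 + 241*X/2 (Q(X) = 14 - 2*(X + X)*(-37 + (1/3)*3*(55/8)) = 14 - 2*2*X*(-37 + 55/8) = 14 - 2*2*X*(-241)/8 = 14 - (-241)*X/2 = 14 + 241*X/2)
1/Q(y) = 1/(14 + (241/2)*294) = 1/(14 + 35427) = 1/35441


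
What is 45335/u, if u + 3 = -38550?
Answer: -45335/38553 ≈ -1.1759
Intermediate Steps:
u = -38553 (u = -3 - 38550 = -38553)
45335/u = 45335/(-38553) = 45335*(-1/38553) = -45335/38553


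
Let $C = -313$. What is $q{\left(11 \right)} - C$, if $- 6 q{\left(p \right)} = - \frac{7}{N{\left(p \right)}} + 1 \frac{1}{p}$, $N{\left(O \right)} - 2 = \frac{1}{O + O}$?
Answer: $\frac{931259}{2970} \approx 313.56$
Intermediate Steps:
$N{\left(O \right)} = 2 + \frac{1}{2 O}$ ($N{\left(O \right)} = 2 + \frac{1}{O + O} = 2 + \frac{1}{2 O}$)
$q{\left(p \right)} = - \frac{1}{6 p} + \frac{7}{6 \left(2 + \frac{1}{2 p}\right)}$ ($q{\left(p \right)} = - \frac{- \frac{7}{2 + \frac{1}{2 p}} + 1 \frac{1}{p}}{6} = - \frac{- \frac{7}{2 + \frac{1}{2 p}} + \frac{1}{p}}{6} = - \frac{\frac{1}{p} - \frac{7}{2 + \frac{1}{2 p}}}{6} = - \frac{1}{6 p} + \frac{7}{6 \left(2 + \frac{1}{2 p}\right)}$)
$q{\left(11 \right)} - C = \frac{-1 - 44 + 14 \cdot 11^{2}}{6 \cdot 11 \left(1 + 4 \cdot 11\right)} - -313 = \frac{1}{6} \cdot \frac{1}{11} \frac{1}{1 + 44} \left(-1 - 44 + 14 \cdot 121\right) + 313 = \frac{1}{6} \cdot \frac{1}{11} \cdot \frac{1}{45} \left(-1 - 44 + 1694\right) + 313 = \frac{1}{6} \cdot \frac{1}{11} \cdot \frac{1}{45} \cdot 1649 + 313 = \frac{1649}{2970} + 313 = \frac{931259}{2970}$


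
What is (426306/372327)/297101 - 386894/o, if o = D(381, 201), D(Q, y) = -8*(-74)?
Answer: -7132953393554831/10914380770664 ≈ -653.54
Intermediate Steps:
D(Q, y) = 592
o = 592
(426306/372327)/297101 - 386894/o = (426306/372327)/297101 - 386894/592 = (426306*(1/372327))*(1/297101) - 386894*1/592 = (142102/124109)*(1/297101) - 193447/296 = 142102/36872908009 - 193447/296 = -7132953393554831/10914380770664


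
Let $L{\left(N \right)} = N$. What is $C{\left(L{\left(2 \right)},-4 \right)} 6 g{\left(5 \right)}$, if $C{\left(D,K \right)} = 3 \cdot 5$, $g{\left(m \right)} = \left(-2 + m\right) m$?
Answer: $1350$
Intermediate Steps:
$g{\left(m \right)} = m \left(-2 + m\right)$
$C{\left(D,K \right)} = 15$
$C{\left(L{\left(2 \right)},-4 \right)} 6 g{\left(5 \right)} = 15 \cdot 6 \cdot 5 \left(-2 + 5\right) = 90 \cdot 5 \cdot 3 = 90 \cdot 15 = 1350$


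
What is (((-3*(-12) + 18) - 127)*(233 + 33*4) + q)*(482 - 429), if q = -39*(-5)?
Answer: -1401850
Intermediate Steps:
q = 195
(((-3*(-12) + 18) - 127)*(233 + 33*4) + q)*(482 - 429) = (((-3*(-12) + 18) - 127)*(233 + 33*4) + 195)*(482 - 429) = (((36 + 18) - 127)*(233 + 132) + 195)*53 = ((54 - 127)*365 + 195)*53 = (-73*365 + 195)*53 = (-26645 + 195)*53 = -26450*53 = -1401850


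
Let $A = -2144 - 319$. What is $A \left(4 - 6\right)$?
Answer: $4926$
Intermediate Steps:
$A = -2463$
$A \left(4 - 6\right) = - 2463 \left(4 - 6\right) = \left(-2463\right) \left(-2\right) = 4926$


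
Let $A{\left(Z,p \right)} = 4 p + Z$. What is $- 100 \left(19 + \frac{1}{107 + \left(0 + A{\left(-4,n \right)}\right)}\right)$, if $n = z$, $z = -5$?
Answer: $- \frac{157800}{83} \approx -1901.2$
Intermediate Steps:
$n = -5$
$A{\left(Z,p \right)} = Z + 4 p$
$- 100 \left(19 + \frac{1}{107 + \left(0 + A{\left(-4,n \right)}\right)}\right) = - 100 \left(19 + \frac{1}{107 + \left(0 + \left(-4 + 4 \left(-5\right)\right)\right)}\right) = - 100 \left(19 + \frac{1}{107 + \left(0 - 24\right)}\right) = - 100 \left(19 + \frac{1}{107 - 24}\right) = - 100 \left(19 + \frac{1}{83}\right) = \left(-100\right) \frac{1578}{83} = - \frac{157800}{83}$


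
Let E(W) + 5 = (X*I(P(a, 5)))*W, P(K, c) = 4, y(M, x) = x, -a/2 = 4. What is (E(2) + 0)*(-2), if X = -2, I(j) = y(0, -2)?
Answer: -6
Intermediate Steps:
a = -8 (a = -2*4 = -8)
I(j) = -2
E(W) = -5 + 4*W (E(W) = -5 + (-2*(-2))*W = -5 + 4*W)
(E(2) + 0)*(-2) = ((-5 + 4*2) + 0)*(-2) = ((-5 + 8) + 0)*(-2) = (3 + 0)*(-2) = 3*(-2) = -6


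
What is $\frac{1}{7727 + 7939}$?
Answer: $\frac{1}{15666} \approx 6.3833 \cdot 10^{-5}$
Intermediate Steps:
$\frac{1}{7727 + 7939} = \frac{1}{15666}$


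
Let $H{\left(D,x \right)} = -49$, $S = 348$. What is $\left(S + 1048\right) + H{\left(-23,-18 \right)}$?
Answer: $1347$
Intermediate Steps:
$\left(S + 1048\right) + H{\left(-23,-18 \right)} = \left(348 + 1048\right) - 49 = 1396 - 49 = 1347$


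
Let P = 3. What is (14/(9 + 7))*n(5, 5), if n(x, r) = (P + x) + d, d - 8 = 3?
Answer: 133/8 ≈ 16.625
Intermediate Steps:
d = 11 (d = 8 + 3 = 11)
n(x, r) = 14 + x (n(x, r) = (3 + x) + 11 = 14 + x)
(14/(9 + 7))*n(5, 5) = (14/(9 + 7))*(14 + 5) = (14/16)*19 = (14*(1/16))*19 = (7/8)*19 = 133/8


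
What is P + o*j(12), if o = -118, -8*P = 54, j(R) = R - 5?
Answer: -3331/4 ≈ -832.75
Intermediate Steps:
j(R) = -5 + R
P = -27/4 (P = -1/8*54 = -27/4 ≈ -6.7500)
P + o*j(12) = -27/4 - 118*(-5 + 12) = -27/4 - 118*7 = -27/4 - 826 = -3331/4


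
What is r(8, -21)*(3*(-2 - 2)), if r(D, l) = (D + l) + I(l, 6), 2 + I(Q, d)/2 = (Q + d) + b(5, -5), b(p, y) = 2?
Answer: 516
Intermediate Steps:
I(Q, d) = 2*Q + 2*d (I(Q, d) = -4 + 2*((Q + d) + 2) = -4 + 2*(2 + Q + d) = -4 + (4 + 2*Q + 2*d) = 2*Q + 2*d)
r(D, l) = 12 + D + 3*l (r(D, l) = (D + l) + (2*l + 2*6) = (D + l) + (2*l + 12) = (D + l) + (12 + 2*l) = 12 + D + 3*l)
r(8, -21)*(3*(-2 - 2)) = (12 + 8 + 3*(-21))*(3*(-2 - 2)) = (12 + 8 - 63)*(3*(-4)) = -43*(-12) = 516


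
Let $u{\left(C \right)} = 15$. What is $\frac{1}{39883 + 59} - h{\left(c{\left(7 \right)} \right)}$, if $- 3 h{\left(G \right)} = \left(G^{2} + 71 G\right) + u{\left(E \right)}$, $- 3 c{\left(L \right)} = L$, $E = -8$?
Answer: $- \frac{5800463}{119826} \approx -48.407$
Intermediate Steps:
$c{\left(L \right)} = - \frac{L}{3}$
$h{\left(G \right)} = -5 - \frac{71 G}{3} - \frac{G^{2}}{3}$ ($h{\left(G \right)} = - \frac{\left(G^{2} + 71 G\right) + 15}{3} = - \frac{15 + G^{2} + 71 G}{3} = -5 - \frac{71 G}{3} - \frac{G^{2}}{3}$)
$\frac{1}{39883 + 59} - h{\left(c{\left(7 \right)} \right)} = \frac{1}{39883 + 59} - \left(-5 - \frac{71 \left(\left(- \frac{1}{3}\right) 7\right)}{3} - \frac{\left(\left(- \frac{1}{3}\right) 7\right)^{2}}{3}\right) = \frac{1}{39942} - \left(-5 - - \frac{497}{9} - \frac{\left(- \frac{7}{3}\right)^{2}}{3}\right) = \frac{1}{39942} - \left(-5 + \frac{497}{9} - \frac{49}{27}\right) = \frac{1}{39942} - \frac{1307}{27} = - \frac{5800463}{119826}$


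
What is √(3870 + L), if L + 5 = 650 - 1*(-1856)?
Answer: √6371 ≈ 79.819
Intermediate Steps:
L = 2501 (L = -5 + (650 - 1*(-1856)) = -5 + (650 + 1856) = -5 + 2506 = 2501)
√(3870 + L) = √(3870 + 2501) = √6371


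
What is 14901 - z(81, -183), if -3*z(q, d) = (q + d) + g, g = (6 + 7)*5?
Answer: 44666/3 ≈ 14889.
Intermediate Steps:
g = 65 (g = 13*5 = 65)
z(q, d) = -65/3 - d/3 - q/3 (z(q, d) = -((q + d) + 65)/3 = -((d + q) + 65)/3 = -(65 + d + q)/3 = -65/3 - d/3 - q/3)
14901 - z(81, -183) = 14901 - (-65/3 - ⅓*(-183) - ⅓*81) = 14901 - (-65/3 + 61 - 27) = 14901 - 1*37/3 = 14901 - 37/3 = 44666/3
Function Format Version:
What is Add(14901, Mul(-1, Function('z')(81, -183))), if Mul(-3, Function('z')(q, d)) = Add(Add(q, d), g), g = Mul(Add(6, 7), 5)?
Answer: Rational(44666, 3) ≈ 14889.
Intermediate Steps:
g = 65 (g = Mul(13, 5) = 65)
Function('z')(q, d) = Add(Rational(-65, 3), Mul(Rational(-1, 3), d), Mul(Rational(-1, 3), q)) (Function('z')(q, d) = Mul(Rational(-1, 3), Add(Add(q, d), 65)) = Mul(Rational(-1, 3), Add(Add(d, q), 65)) = Mul(Rational(-1, 3), Add(65, d, q)) = Add(Rational(-65, 3), Mul(Rational(-1, 3), d), Mul(Rational(-1, 3), q)))
Add(14901, Mul(-1, Function('z')(81, -183))) = Add(14901, Mul(-1, Add(Rational(-65, 3), Mul(Rational(-1, 3), -183), Mul(Rational(-1, 3), 81)))) = Add(14901, Mul(-1, Add(Rational(-65, 3), 61, -27))) = Add(14901, Mul(-1, Rational(37, 3))) = Add(14901, Rational(-37, 3)) = Rational(44666, 3)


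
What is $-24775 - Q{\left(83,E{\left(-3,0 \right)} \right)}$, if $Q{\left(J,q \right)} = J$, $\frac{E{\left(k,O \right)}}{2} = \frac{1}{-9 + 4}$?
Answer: $-24858$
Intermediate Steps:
$E{\left(k,O \right)} = - \frac{2}{5}$ ($E{\left(k,O \right)} = \frac{2}{-9 + 4} = \frac{2}{-5} = 2 \left(- \frac{1}{5}\right) = - \frac{2}{5}$)
$-24775 - Q{\left(83,E{\left(-3,0 \right)} \right)} = -24775 - 83 = -24858$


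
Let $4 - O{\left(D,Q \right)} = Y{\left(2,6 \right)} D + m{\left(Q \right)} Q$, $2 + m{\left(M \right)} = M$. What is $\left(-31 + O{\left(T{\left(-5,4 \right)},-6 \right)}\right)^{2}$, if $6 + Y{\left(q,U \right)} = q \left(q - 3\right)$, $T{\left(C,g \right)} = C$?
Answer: $13225$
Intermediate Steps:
$m{\left(M \right)} = -2 + M$
$Y{\left(q,U \right)} = -6 + q \left(-3 + q\right)$ ($Y{\left(q,U \right)} = -6 + q \left(q - 3\right) = -6 + q \left(-3 + q\right)$)
$O{\left(D,Q \right)} = 4 + 8 D - Q \left(-2 + Q\right)$ ($O{\left(D,Q \right)} = 4 - \left(\left(-6 + 2^{2} - 6\right) D + \left(-2 + Q\right) Q\right) = 4 - \left(\left(-6 + 4 - 6\right) D + Q \left(-2 + Q\right)\right) = 4 - \left(- 8 D + Q \left(-2 + Q\right)\right) = 4 + \left(8 D - Q \left(-2 + Q\right)\right) = 4 + 8 D - Q \left(-2 + Q\right)$)
$\left(-31 + O{\left(T{\left(-5,4 \right)},-6 \right)}\right)^{2} = \left(-31 + \left(4 + 8 \left(-5\right) - - 6 \left(-2 - 6\right)\right)\right)^{2} = \left(-31 - \left(36 + 48\right)\right)^{2} = \left(-31 - 84\right)^{2} = \left(-115\right)^{2} = 13225$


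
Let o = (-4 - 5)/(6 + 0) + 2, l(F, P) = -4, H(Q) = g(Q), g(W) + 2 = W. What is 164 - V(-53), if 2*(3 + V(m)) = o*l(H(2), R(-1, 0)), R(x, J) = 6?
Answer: 168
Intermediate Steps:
g(W) = -2 + W
H(Q) = -2 + Q
o = 1/2 (o = -9/6 + 2 = -9*1/6 + 2 = -3/2 + 2 = 1/2 ≈ 0.50000)
V(m) = -4 (V(m) = -3 + ((1/2)*(-4))/2 = -3 + (1/2)*(-2) = -3 - 1 = -4)
164 - V(-53) = 164 - 1*(-4) = 164 + 4 = 168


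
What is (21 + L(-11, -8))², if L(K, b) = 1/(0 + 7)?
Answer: 21904/49 ≈ 447.02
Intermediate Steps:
L(K, b) = ⅐ (L(K, b) = 1/7 = ⅐)
(21 + L(-11, -8))² = (21 + ⅐)² = (148/7)² = 21904/49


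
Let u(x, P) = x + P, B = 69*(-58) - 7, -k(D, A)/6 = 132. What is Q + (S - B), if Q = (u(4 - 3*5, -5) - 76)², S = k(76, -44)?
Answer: 11681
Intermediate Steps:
k(D, A) = -792 (k(D, A) = -6*132 = -792)
S = -792
B = -4009 (B = -4002 - 7 = -4009)
u(x, P) = P + x
Q = 8464 (Q = ((-5 + (4 - 3*5)) - 76)² = ((-5 + (4 - 15)) - 76)² = ((-5 - 11) - 76)² = (-16 - 76)² = (-92)² = 8464)
Q + (S - B) = 8464 + (-792 - 1*(-4009)) = 8464 + (-792 + 4009) = 8464 + 3217 = 11681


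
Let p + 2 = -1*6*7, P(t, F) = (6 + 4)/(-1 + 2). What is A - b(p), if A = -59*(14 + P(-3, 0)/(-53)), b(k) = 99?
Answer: -48435/53 ≈ -913.87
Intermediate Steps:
P(t, F) = 10 (P(t, F) = 10/1 = 10*1 = 10)
p = -44 (p = -2 - 1*6*7 = -2 - 6*7 = -2 - 42 = -44)
A = -43188/53 (A = -59*(14 + 10/(-53)) = -59*(14 + 10*(-1/53)) = -59*(14 - 10/53) = -59*732/53 = -43188/53 ≈ -814.87)
A - b(p) = -43188/53 - 1*99 = -43188/53 - 99 = -48435/53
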